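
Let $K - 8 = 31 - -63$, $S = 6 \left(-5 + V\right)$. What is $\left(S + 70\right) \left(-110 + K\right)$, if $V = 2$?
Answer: $-416$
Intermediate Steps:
$S = -18$ ($S = 6 \left(-5 + 2\right) = 6 \left(-3\right) = -18$)
$K = 102$ ($K = 8 + \left(31 - -63\right) = 8 + \left(31 + 63\right) = 8 + 94 = 102$)
$\left(S + 70\right) \left(-110 + K\right) = \left(-18 + 70\right) \left(-110 + 102\right) = 52 \left(-8\right) = -416$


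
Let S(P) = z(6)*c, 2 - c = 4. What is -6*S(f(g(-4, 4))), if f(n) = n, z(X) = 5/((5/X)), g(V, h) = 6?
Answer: 72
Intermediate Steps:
c = -2 (c = 2 - 1*4 = 2 - 4 = -2)
z(X) = X (z(X) = 5*(X/5) = X)
S(P) = -12 (S(P) = 6*(-2) = -12)
-6*S(f(g(-4, 4))) = -6*(-12) = 72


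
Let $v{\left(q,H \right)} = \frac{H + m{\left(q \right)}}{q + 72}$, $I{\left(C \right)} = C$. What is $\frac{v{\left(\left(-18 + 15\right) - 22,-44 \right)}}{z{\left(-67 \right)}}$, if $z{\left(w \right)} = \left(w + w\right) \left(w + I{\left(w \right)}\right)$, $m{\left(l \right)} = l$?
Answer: $- \frac{69}{843932} \approx -8.176 \cdot 10^{-5}$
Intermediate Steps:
$z{\left(w \right)} = 4 w^{2}$ ($z{\left(w \right)} = \left(w + w\right) \left(w + w\right) = 2 w 2 w = 4 w^{2}$)
$v{\left(q,H \right)} = \frac{H + q}{72 + q}$ ($v{\left(q,H \right)} = \frac{H + q}{q + 72} = \frac{H + q}{72 + q}$)
$\frac{v{\left(\left(-18 + 15\right) - 22,-44 \right)}}{z{\left(-67 \right)}} = \frac{\frac{1}{72 + \left(\left(-18 + 15\right) - 22\right)} \left(-44 + \left(\left(-18 + 15\right) - 22\right)\right)}{4 \left(-67\right)^{2}} = \frac{\frac{1}{72 - 25} \left(-44 - 25\right)}{4 \cdot 4489} = \frac{\frac{1}{72 - 25} \left(-44 - 25\right)}{17956} = \frac{1}{47} \left(-69\right) \frac{1}{17956} = \left(- \frac{69}{47}\right) \frac{1}{17956} = - \frac{69}{843932}$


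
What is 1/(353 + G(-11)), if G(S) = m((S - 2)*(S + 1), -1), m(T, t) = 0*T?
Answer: 1/353 ≈ 0.0028329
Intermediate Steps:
m(T, t) = 0
G(S) = 0
1/(353 + G(-11)) = 1/(353 + 0) = 1/353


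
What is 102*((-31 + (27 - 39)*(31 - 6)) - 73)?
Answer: -41208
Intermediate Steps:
102*((-31 + (27 - 39)*(31 - 6)) - 73) = 102*((-31 - 12*25) - 73) = 102*((-31 - 300) - 73) = 102*(-331 - 73) = 102*(-404) = -41208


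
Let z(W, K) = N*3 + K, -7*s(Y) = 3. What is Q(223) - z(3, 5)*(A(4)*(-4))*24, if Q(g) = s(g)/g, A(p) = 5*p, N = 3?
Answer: 41959677/1561 ≈ 26880.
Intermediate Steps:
s(Y) = -3/7 (s(Y) = -⅐*3 = -3/7)
z(W, K) = 9 + K (z(W, K) = 3*3 + K = 9 + K)
Q(g) = -3/(7*g)
Q(223) - z(3, 5)*(A(4)*(-4))*24 = -3/7/223 - (9 + 5)*((5*4)*(-4))*24 = -3/7*1/223 - 14*(20*(-4))*24 = -3/1561 - 14*(-80)*24 = -3/1561 - (-1120)*24 = -3/1561 - 1*(-26880) = -3/1561 + 26880 = 41959677/1561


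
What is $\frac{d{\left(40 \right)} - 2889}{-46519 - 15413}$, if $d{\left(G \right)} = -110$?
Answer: $\frac{2999}{61932} \approx 0.048424$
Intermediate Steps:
$\frac{d{\left(40 \right)} - 2889}{-46519 - 15413} = \frac{-110 - 2889}{-46519 - 15413} = - \frac{2999}{-61932} = \left(-2999\right) \left(- \frac{1}{61932}\right) = \frac{2999}{61932}$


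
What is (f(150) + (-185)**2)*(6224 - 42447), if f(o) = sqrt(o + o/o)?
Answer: -1239732175 - 36223*sqrt(151) ≈ -1.2402e+9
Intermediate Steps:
f(o) = sqrt(1 + o) (f(o) = sqrt(o + 1) = sqrt(1 + o))
(f(150) + (-185)**2)*(6224 - 42447) = (sqrt(1 + 150) + (-185)**2)*(6224 - 42447) = (sqrt(151) + 34225)*(-36223) = (34225 + sqrt(151))*(-36223) = -1239732175 - 36223*sqrt(151)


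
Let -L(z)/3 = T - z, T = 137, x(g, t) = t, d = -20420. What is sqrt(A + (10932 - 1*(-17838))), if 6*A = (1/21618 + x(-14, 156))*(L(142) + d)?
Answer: I*sqrt(234491550265455)/21618 ≈ 708.35*I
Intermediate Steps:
L(z) = -411 + 3*z (L(z) = -3*(137 - z) = -411 + 3*z)
A = -68814005645/129708 (A = ((1/21618 + 156)*((-411 + 3*142) - 20420))/6 = ((1/21618 + 156)*((-411 + 426) - 20420))/6 = (3372409*(15 - 20420)/21618)/6 = ((3372409/21618)*(-20405))/6 = (1/6)*(-68814005645/21618) = -68814005645/129708 ≈ -5.3053e+5)
sqrt(A + (10932 - 1*(-17838))) = sqrt(-68814005645/129708 + (10932 - 1*(-17838))) = sqrt(-68814005645/129708 + (10932 + 17838)) = sqrt(-68814005645/129708 + 28770) = sqrt(-65082306485/129708) = I*sqrt(234491550265455)/21618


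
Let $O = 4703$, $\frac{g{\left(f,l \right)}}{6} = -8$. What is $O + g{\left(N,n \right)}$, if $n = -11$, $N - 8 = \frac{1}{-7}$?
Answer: $4655$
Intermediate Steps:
$N = \frac{55}{7}$ ($N = 8 + \frac{1}{-7} = 8 - \frac{1}{7} = \frac{55}{7} \approx 7.8571$)
$g{\left(f,l \right)} = -48$ ($g{\left(f,l \right)} = 6 \left(-8\right) = -48$)
$O + g{\left(N,n \right)} = 4703 - 48 = 4655$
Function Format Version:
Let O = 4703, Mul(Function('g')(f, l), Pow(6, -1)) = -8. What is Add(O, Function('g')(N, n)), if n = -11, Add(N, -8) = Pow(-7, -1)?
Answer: 4655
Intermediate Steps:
N = Rational(55, 7) (N = Add(8, Pow(-7, -1)) = Add(8, Rational(-1, 7)) = Rational(55, 7) ≈ 7.8571)
Function('g')(f, l) = -48 (Function('g')(f, l) = Mul(6, -8) = -48)
Add(O, Function('g')(N, n)) = Add(4703, -48) = 4655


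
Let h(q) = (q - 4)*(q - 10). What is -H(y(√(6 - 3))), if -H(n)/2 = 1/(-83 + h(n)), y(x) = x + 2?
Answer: -32/949 + 5*√3/949 ≈ -0.024594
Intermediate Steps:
y(x) = 2 + x
h(q) = (-10 + q)*(-4 + q) (h(q) = (-4 + q)*(-10 + q) = (-10 + q)*(-4 + q))
H(n) = -2/(-43 + n² - 14*n) (H(n) = -2/(-83 + (40 + n² - 14*n)) = -2/(-43 + n² - 14*n))
-H(y(√(6 - 3))) = -2/(43 - (2 + √(6 - 3))² + 14*(2 + √(6 - 3))) = -2/(43 - (2 + √3)² + 14*(2 + √3)) = -2/(43 - (2 + √3)² + (28 + 14*√3)) = -2/(71 - (2 + √3)² + 14*√3)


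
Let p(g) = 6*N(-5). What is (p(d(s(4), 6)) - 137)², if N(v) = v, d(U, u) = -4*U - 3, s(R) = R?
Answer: 27889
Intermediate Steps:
d(U, u) = -3 - 4*U
p(g) = -30 (p(g) = 6*(-5) = -30)
(p(d(s(4), 6)) - 137)² = (-30 - 137)² = (-167)² = 27889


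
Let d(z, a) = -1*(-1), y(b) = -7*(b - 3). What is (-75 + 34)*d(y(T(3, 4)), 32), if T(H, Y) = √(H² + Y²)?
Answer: -41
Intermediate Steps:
y(b) = 21 - 7*b (y(b) = -7*(-3 + b) = 21 - 7*b)
d(z, a) = 1
(-75 + 34)*d(y(T(3, 4)), 32) = (-75 + 34)*1 = -41*1 = -41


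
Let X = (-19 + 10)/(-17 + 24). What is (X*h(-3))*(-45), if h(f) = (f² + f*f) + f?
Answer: 6075/7 ≈ 867.86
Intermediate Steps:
X = -9/7 ≈ -1.2857
h(f) = f + 2*f² (h(f) = (f² + f²) + f = 2*f² + f = f + 2*f²)
(X*h(-3))*(-45) = -(-27)*(1 + 2*(-3))/7*(-45) = -(-27)*(1 - 6)/7*(-45) = -(-27)*(-5)/7*(-45) = -9/7*15*(-45) = -135/7*(-45) = 6075/7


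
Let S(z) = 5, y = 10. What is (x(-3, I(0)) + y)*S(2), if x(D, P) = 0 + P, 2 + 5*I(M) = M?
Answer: 48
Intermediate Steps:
I(M) = -⅖ + M/5
x(D, P) = P
(x(-3, I(0)) + y)*S(2) = ((-⅖ + (⅕)*0) + 10)*5 = ((-⅖ + 0) + 10)*5 = (-⅖ + 10)*5 = (48/5)*5 = 48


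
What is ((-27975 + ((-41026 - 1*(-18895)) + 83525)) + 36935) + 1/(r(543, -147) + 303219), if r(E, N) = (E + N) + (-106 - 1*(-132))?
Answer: 21362358915/303641 ≈ 70354.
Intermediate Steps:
r(E, N) = 26 + E + N (r(E, N) = (E + N) + (-106 + 132) = (E + N) + 26 = 26 + E + N)
((-27975 + ((-41026 - 1*(-18895)) + 83525)) + 36935) + 1/(r(543, -147) + 303219) = ((-27975 + ((-41026 - 1*(-18895)) + 83525)) + 36935) + 1/((26 + 543 - 147) + 303219) = ((-27975 + ((-41026 + 18895) + 83525)) + 36935) + 1/(422 + 303219) = ((-27975 + (-22131 + 83525)) + 36935) + 1/303641 = ((-27975 + 61394) + 36935) + 1/303641 = (33419 + 36935) + 1/303641 = 70354 + 1/303641 = 21362358915/303641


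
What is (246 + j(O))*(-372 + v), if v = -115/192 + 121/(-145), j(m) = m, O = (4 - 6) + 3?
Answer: -2567907589/27840 ≈ -92238.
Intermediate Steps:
O = 1 (O = -2 + 3 = 1)
v = -39907/27840 (v = -115*1/192 + 121*(-1/145) = -115/192 - 121/145 = -39907/27840 ≈ -1.4334)
(246 + j(O))*(-372 + v) = (246 + 1)*(-372 - 39907/27840) = 247*(-10396387/27840) = -2567907589/27840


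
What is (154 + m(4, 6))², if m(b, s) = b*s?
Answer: 31684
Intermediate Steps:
(154 + m(4, 6))² = (154 + 4*6)² = (154 + 24)² = 178² = 31684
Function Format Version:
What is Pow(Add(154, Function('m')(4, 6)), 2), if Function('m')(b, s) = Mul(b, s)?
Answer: 31684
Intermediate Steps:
Pow(Add(154, Function('m')(4, 6)), 2) = Pow(Add(154, Mul(4, 6)), 2) = Pow(Add(154, 24), 2) = Pow(178, 2) = 31684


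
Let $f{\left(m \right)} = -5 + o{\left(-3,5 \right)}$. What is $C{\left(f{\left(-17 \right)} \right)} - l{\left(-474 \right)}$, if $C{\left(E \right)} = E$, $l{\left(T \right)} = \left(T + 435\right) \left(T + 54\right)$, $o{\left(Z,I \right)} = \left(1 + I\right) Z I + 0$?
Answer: $-16475$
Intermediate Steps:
$o{\left(Z,I \right)} = I Z \left(1 + I\right)$ ($o{\left(Z,I \right)} = Z \left(1 + I\right) I + 0 = I Z \left(1 + I\right) + 0 = I Z \left(1 + I\right)$)
$f{\left(m \right)} = -95$ ($f{\left(m \right)} = -5 + 5 \left(-3\right) \left(1 + 5\right) = -5 + 5 \left(-3\right) 6 = -5 - 90 = -95$)
$l{\left(T \right)} = \left(54 + T\right) \left(435 + T\right)$ ($l{\left(T \right)} = \left(435 + T\right) \left(54 + T\right) = \left(54 + T\right) \left(435 + T\right)$)
$C{\left(f{\left(-17 \right)} \right)} - l{\left(-474 \right)} = -95 - \left(23490 + \left(-474\right)^{2} + 489 \left(-474\right)\right) = -95 - \left(23490 + 224676 - 231786\right) = -95 - 16380 = -16475$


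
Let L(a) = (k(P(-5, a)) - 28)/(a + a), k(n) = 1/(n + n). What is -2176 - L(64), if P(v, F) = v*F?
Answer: -178239999/81920 ≈ -2175.8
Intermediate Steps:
P(v, F) = F*v
k(n) = 1/(2*n)
L(a) = (-28 - 1/(10*a))/(2*a) (L(a) = (1/(2*((a*(-5)))) - 28)/(a + a) = (1/(2*((-5*a))) - 28)/((2*a)) = ((-1/(5*a))/2 - 28)*(1/(2*a)) = (-1/(10*a) - 28)*(1/(2*a)) = (-28 - 1/(10*a))*(1/(2*a)) = (-28 - 1/(10*a))/(2*a))
-2176 - L(64) = -2176 - (-1 - 280*64)/(20*64**2) = -2176 - (-1 - 17920)/(20*4096) = -2176 - (-17921)/(20*4096) = -2176 - 1*(-17921/81920) = -2176 + 17921/81920 = -178239999/81920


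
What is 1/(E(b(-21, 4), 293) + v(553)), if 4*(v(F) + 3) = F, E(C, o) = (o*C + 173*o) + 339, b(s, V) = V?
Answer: 4/209341 ≈ 1.9108e-5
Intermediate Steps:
E(C, o) = 339 + 173*o + C*o (E(C, o) = (C*o + 173*o) + 339 = (173*o + C*o) + 339 = 339 + 173*o + C*o)
v(F) = -3 + F/4
1/(E(b(-21, 4), 293) + v(553)) = 1/((339 + 173*293 + 4*293) + (-3 + (¼)*553)) = 1/((339 + 50689 + 1172) + (-3 + 553/4)) = 1/(52200 + 541/4) = 1/(209341/4) = 4/209341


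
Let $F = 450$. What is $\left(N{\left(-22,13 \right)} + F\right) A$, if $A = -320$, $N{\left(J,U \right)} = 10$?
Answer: $-147200$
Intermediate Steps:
$\left(N{\left(-22,13 \right)} + F\right) A = \left(10 + 450\right) \left(-320\right) = 460 \left(-320\right) = -147200$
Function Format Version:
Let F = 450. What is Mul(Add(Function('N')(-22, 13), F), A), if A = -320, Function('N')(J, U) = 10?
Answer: -147200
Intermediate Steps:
Mul(Add(Function('N')(-22, 13), F), A) = Mul(Add(10, 450), -320) = Mul(460, -320) = -147200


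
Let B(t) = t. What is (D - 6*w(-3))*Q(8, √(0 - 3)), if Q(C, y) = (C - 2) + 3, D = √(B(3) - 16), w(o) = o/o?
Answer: -54 + 9*I*√13 ≈ -54.0 + 32.45*I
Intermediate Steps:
w(o) = 1
D = I*√13 (D = √(3 - 16) = √(-13) = I*√13 ≈ 3.6056*I)
Q(C, y) = 1 + C (Q(C, y) = (-2 + C) + 3 = 1 + C)
(D - 6*w(-3))*Q(8, √(0 - 3)) = (I*√13 - 6*1)*(1 + 8) = (I*√13 - 6)*9 = (-6 + I*√13)*9 = -54 + 9*I*√13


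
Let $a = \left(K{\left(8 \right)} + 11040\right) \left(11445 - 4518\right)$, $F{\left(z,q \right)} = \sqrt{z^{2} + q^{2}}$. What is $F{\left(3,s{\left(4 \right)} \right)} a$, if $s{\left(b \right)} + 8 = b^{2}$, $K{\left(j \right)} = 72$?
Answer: $76972824 \sqrt{73} \approx 6.5766 \cdot 10^{8}$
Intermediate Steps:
$s{\left(b \right)} = -8 + b^{2}$
$F{\left(z,q \right)} = \sqrt{q^{2} + z^{2}}$
$a = 76972824$ ($a = \left(72 + 11040\right) \left(11445 - 4518\right) = 11112 \cdot 6927 = 76972824$)
$F{\left(3,s{\left(4 \right)} \right)} a = \sqrt{\left(-8 + 4^{2}\right)^{2} + 3^{2}} \cdot 76972824 = \sqrt{\left(-8 + 16\right)^{2} + 9} \cdot 76972824 = \sqrt{8^{2} + 9} \cdot 76972824 = \sqrt{64 + 9} \cdot 76972824 = \sqrt{73} \cdot 76972824 = 76972824 \sqrt{73}$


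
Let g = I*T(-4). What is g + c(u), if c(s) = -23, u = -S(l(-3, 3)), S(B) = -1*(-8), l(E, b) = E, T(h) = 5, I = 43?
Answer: 192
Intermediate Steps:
g = 215 (g = 43*5 = 215)
S(B) = 8
u = -8 (u = -1*8 = -8)
g + c(u) = 215 - 23 = 192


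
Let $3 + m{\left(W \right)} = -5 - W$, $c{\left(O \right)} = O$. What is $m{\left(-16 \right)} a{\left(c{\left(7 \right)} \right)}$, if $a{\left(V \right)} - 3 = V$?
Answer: $80$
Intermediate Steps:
$m{\left(W \right)} = -8 - W$ ($m{\left(W \right)} = -3 - \left(5 + W\right) = -8 - W$)
$a{\left(V \right)} = 3 + V$
$m{\left(-16 \right)} a{\left(c{\left(7 \right)} \right)} = \left(-8 - -16\right) \left(3 + 7\right) = \left(-8 + 16\right) 10 = 8 \cdot 10 = 80$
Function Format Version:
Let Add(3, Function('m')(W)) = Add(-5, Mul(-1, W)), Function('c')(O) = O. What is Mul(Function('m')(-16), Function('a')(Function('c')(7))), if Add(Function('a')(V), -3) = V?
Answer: 80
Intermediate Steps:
Function('m')(W) = Add(-8, Mul(-1, W)) (Function('m')(W) = Add(-3, Add(-5, Mul(-1, W))) = Add(-8, Mul(-1, W)))
Function('a')(V) = Add(3, V)
Mul(Function('m')(-16), Function('a')(Function('c')(7))) = Mul(Add(-8, Mul(-1, -16)), Add(3, 7)) = Mul(Add(-8, 16), 10) = Mul(8, 10) = 80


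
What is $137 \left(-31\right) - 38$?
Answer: $-4285$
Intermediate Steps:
$137 \left(-31\right) - 38 = -4247 - 38 = -4285$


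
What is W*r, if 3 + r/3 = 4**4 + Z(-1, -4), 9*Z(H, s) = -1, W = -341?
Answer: -776116/3 ≈ -2.5871e+5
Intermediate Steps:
Z(H, s) = -1/9 (Z(H, s) = (1/9)*(-1) = -1/9)
r = 2276/3 (r = -9 + 3*(4**4 - 1/9) = -9 + 3*(256 - 1/9) = -9 + 3*(2303/9) = -9 + 2303/3 = 2276/3 ≈ 758.67)
W*r = -341*2276/3 = -776116/3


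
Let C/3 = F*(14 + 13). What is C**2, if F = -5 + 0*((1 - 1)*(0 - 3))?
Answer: 164025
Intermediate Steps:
F = -5 (F = -5 + 0*(0*(-3)) = -5 + 0*0 = -5 + 0 = -5)
C = -405 (C = 3*(-5*(14 + 13)) = 3*(-5*27) = 3*(-135) = -405)
C**2 = (-405)**2 = 164025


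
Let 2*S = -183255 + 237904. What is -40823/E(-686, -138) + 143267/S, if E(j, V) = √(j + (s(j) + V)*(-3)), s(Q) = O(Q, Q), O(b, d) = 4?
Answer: 286534/54649 + 40823*I*√71/142 ≈ 5.2432 + 2422.4*I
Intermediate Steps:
s(Q) = 4
S = 54649/2 (S = (-183255 + 237904)/2 = (½)*54649 = 54649/2 ≈ 27325.)
E(j, V) = √(-12 + j - 3*V) (E(j, V) = √(j + (4 + V)*(-3)) = √(j + (-12 - 3*V)) = √(-12 + j - 3*V))
-40823/E(-686, -138) + 143267/S = -40823/√(-12 - 686 - 3*(-138)) + 143267/(54649/2) = -40823/√(-12 - 686 + 414) + 143267*(2/54649) = -40823*(-I*√71/142) + 286534/54649 = -(-40823)*I*√71/142 + 286534/54649 = 40823*I*√71/142 + 286534/54649 = 286534/54649 + 40823*I*√71/142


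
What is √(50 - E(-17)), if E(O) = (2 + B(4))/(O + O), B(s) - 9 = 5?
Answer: √14586/17 ≈ 7.1043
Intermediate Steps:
B(s) = 14 (B(s) = 9 + 5 = 14)
E(O) = 8/O (E(O) = (2 + 14)/(O + O) = 16/((2*O)) = 16*(1/(2*O)) = 8/O)
√(50 - E(-17)) = √(50 - 8/(-17)) = √(50 - 8*(-1)/17) = √(50 - 1*(-8/17)) = √(50 + 8/17) = √(858/17) = √14586/17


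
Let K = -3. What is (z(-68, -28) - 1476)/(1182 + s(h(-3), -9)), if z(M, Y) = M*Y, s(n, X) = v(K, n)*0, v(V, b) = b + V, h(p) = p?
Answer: 214/591 ≈ 0.36210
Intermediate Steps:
v(V, b) = V + b
s(n, X) = 0 (s(n, X) = (-3 + n)*0 = 0)
(z(-68, -28) - 1476)/(1182 + s(h(-3), -9)) = (-68*(-28) - 1476)/(1182 + 0) = (1904 - 1476)/1182 = 428*(1/1182) = 214/591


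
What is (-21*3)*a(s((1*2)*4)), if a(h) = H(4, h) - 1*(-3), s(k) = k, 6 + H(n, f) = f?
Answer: -315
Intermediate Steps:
H(n, f) = -6 + f
a(h) = -3 + h (a(h) = (-6 + h) - 1*(-3) = (-6 + h) + 3 = -3 + h)
(-21*3)*a(s((1*2)*4)) = (-21*3)*(-3 + (1*2)*4) = -63*(-3 + 2*4) = -63*(-3 + 8) = -63*5 = -315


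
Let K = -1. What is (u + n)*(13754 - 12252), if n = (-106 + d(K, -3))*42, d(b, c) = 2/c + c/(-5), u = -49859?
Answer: -407896638/5 ≈ -8.1579e+7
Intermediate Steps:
d(b, c) = 2/c - c/5 (d(b, c) = 2/c + c*(-⅕) = 2/c - c/5)
n = -22274/5 (n = (-106 + (2/(-3) - ⅕*(-3)))*42 = (-106 + (2*(-⅓) + ⅗))*42 = (-106 + (-⅔ + ⅗))*42 = (-106 - 1/15)*42 = -1591/15*42 = -22274/5 ≈ -4454.8)
(u + n)*(13754 - 12252) = (-49859 - 22274/5)*(13754 - 12252) = -271569/5*1502 = -407896638/5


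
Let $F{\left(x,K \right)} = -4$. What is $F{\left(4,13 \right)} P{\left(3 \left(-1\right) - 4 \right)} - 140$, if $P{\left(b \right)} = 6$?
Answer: $-164$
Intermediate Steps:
$F{\left(4,13 \right)} P{\left(3 \left(-1\right) - 4 \right)} - 140 = \left(-4\right) 6 - 140 = -24 - 140 = -164$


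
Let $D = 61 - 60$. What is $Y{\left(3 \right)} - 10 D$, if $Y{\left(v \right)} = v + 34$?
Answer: $27$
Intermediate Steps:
$D = 1$ ($D = 61 - 60 = 1$)
$Y{\left(v \right)} = 34 + v$
$Y{\left(3 \right)} - 10 D = \left(34 + 3\right) - 10 = 37 - 10 = 27$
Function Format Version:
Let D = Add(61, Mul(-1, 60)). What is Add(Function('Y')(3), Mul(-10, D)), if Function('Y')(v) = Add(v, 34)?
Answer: 27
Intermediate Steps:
D = 1 (D = Add(61, -60) = 1)
Function('Y')(v) = Add(34, v)
Add(Function('Y')(3), Mul(-10, D)) = Add(Add(34, 3), Mul(-10, 1)) = Add(37, -10) = 27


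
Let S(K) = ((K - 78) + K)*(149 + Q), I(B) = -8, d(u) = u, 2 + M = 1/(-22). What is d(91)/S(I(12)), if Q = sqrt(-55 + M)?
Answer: -149149/23014819 + 91*I*sqrt(27610)/46029638 ≈ -0.0064806 + 0.0003285*I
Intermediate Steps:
M = -45/22 (M = -2 + 1/(-22) = -2 - 1/22 = -45/22 ≈ -2.0455)
Q = I*sqrt(27610)/22 (Q = sqrt(-55 - 45/22) = sqrt(-1255/22) = I*sqrt(27610)/22 ≈ 7.5528*I)
S(K) = (-78 + 2*K)*(149 + I*sqrt(27610)/22) (S(K) = ((K - 78) + K)*(149 + I*sqrt(27610)/22) = ((-78 + K) + K)*(149 + I*sqrt(27610)/22) = (-78 + 2*K)*(149 + I*sqrt(27610)/22))
d(91)/S(I(12)) = 91/(-11622 + 298*(-8) - 39*I*sqrt(27610)/11 + (1/11)*I*(-8)*sqrt(27610)) = 91/(-11622 - 2384 - 39*I*sqrt(27610)/11 - 8*I*sqrt(27610)/11) = 91/(-14006 - 47*I*sqrt(27610)/11)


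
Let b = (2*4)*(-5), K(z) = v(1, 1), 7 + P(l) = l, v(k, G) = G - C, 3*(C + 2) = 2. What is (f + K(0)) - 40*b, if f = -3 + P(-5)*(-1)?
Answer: 4834/3 ≈ 1611.3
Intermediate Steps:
C = -4/3 (C = -2 + (⅓)*2 = -2 + ⅔ = -4/3 ≈ -1.3333)
v(k, G) = 4/3 + G (v(k, G) = G - 1*(-4/3) = G + 4/3 = 4/3 + G)
P(l) = -7 + l
K(z) = 7/3 (K(z) = 4/3 + 1 = 7/3)
b = -40 (b = 8*(-5) = -40)
f = 9 (f = -3 + (-7 - 5)*(-1) = -3 - 12*(-1) = -3 + 12 = 9)
(f + K(0)) - 40*b = (9 + 7/3) - 40*(-40) = 34/3 + 1600 = 4834/3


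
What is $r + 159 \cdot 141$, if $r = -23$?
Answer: $22396$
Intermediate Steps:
$r + 159 \cdot 141 = -23 + 159 \cdot 141 = -23 + 22419 = 22396$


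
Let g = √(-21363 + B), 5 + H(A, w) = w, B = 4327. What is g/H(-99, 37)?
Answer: I*√4259/16 ≈ 4.0788*I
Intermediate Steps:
H(A, w) = -5 + w
g = 2*I*√4259 (g = √(-21363 + 4327) = √(-17036) = 2*I*√4259 ≈ 130.52*I)
g/H(-99, 37) = (2*I*√4259)/(-5 + 37) = (2*I*√4259)/32 = (2*I*√4259)*(1/32) = I*√4259/16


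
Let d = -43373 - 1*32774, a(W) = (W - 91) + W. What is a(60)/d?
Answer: -29/76147 ≈ -0.00038084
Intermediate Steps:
a(W) = -91 + 2*W (a(W) = (-91 + W) + W = -91 + 2*W)
d = -76147 (d = -43373 - 32774 = -76147)
a(60)/d = (-91 + 2*60)/(-76147) = (-91 + 120)*(-1/76147) = 29*(-1/76147) = -29/76147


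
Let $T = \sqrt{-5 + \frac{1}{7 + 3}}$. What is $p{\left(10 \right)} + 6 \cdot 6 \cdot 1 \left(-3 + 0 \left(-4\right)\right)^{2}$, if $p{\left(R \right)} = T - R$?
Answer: $314 + \frac{7 i \sqrt{10}}{10} \approx 314.0 + 2.2136 i$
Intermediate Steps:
$T = \frac{7 i \sqrt{10}}{10}$ ($T = \sqrt{-5 + \frac{1}{10}} = \sqrt{- \frac{49}{10}} = \frac{7 i \sqrt{10}}{10} \approx 2.2136 i$)
$p{\left(R \right)} = - R + \frac{7 i \sqrt{10}}{10}$ ($p{\left(R \right)} = \frac{7 i \sqrt{10}}{10} - R = - R + \frac{7 i \sqrt{10}}{10}$)
$p{\left(10 \right)} + 6 \cdot 6 \cdot 1 \left(-3 + 0 \left(-4\right)\right)^{2} = \left(\left(-1\right) 10 + \frac{7 i \sqrt{10}}{10}\right) + 6 \cdot 6 \cdot 1 \left(-3 + 0 \left(-4\right)\right)^{2} = \left(-10 + \frac{7 i \sqrt{10}}{10}\right) + 36 \cdot 1 \left(-3 + 0\right)^{2} = \left(-10 + \frac{7 i \sqrt{10}}{10}\right) + 36 \left(-3\right)^{2} = \left(-10 + \frac{7 i \sqrt{10}}{10}\right) + 36 \cdot 9 = \left(-10 + \frac{7 i \sqrt{10}}{10}\right) + 324 = 314 + \frac{7 i \sqrt{10}}{10}$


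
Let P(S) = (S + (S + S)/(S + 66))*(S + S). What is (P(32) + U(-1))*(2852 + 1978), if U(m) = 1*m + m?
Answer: 70588380/7 ≈ 1.0084e+7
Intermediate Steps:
P(S) = 2*S*(S + 2*S/(66 + S)) (P(S) = (S + (2*S)/(66 + S))*(2*S) = (S + 2*S/(66 + S))*(2*S) = 2*S*(S + 2*S/(66 + S)))
U(m) = 2*m (U(m) = m + m = 2*m)
(P(32) + U(-1))*(2852 + 1978) = (2*32²*(68 + 32)/(66 + 32) + 2*(-1))*(2852 + 1978) = (2*1024*100/98 - 2)*4830 = (2*1024*(1/98)*100 - 2)*4830 = (102400/49 - 2)*4830 = (102302/49)*4830 = 70588380/7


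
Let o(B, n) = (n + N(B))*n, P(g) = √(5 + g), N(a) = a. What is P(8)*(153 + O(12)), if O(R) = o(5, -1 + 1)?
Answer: 153*√13 ≈ 551.65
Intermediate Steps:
o(B, n) = n*(B + n) (o(B, n) = (n + B)*n = (B + n)*n = n*(B + n))
O(R) = 0 (O(R) = (-1 + 1)*(5 + (-1 + 1)) = 0*(5 + 0) = 0*5 = 0)
P(8)*(153 + O(12)) = √(5 + 8)*(153 + 0) = √13*153 = 153*√13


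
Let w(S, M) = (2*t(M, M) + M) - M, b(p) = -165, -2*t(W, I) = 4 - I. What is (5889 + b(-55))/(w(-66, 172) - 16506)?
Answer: -954/2723 ≈ -0.35035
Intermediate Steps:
t(W, I) = -2 + I/2 (t(W, I) = -(4 - I)/2 = -2 + I/2)
w(S, M) = -4 + M (w(S, M) = (2*(-2 + M/2) + M) - M = ((-4 + M) + M) - M = (-4 + 2*M) - M = -4 + M)
(5889 + b(-55))/(w(-66, 172) - 16506) = (5889 - 165)/((-4 + 172) - 16506) = 5724/(168 - 16506) = 5724/(-16338) = 5724*(-1/16338) = -954/2723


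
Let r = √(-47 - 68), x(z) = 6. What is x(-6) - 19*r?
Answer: 6 - 19*I*√115 ≈ 6.0 - 203.75*I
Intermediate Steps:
r = I*√115 (r = √(-115) = I*√115 ≈ 10.724*I)
x(-6) - 19*r = 6 - 19*I*√115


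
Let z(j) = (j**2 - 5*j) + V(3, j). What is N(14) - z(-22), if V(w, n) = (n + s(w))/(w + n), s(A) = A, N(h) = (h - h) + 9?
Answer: -586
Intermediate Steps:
N(h) = 9 (N(h) = 0 + 9 = 9)
V(w, n) = 1 (V(w, n) = (n + w)/(w + n) = (n + w)/(n + w) = 1)
z(j) = 1 + j**2 - 5*j (z(j) = (j**2 - 5*j) + 1 = 1 + j**2 - 5*j)
N(14) - z(-22) = 9 - (1 + (-22)**2 - 5*(-22)) = 9 - (1 + 484 + 110) = 9 - 1*595 = 9 - 595 = -586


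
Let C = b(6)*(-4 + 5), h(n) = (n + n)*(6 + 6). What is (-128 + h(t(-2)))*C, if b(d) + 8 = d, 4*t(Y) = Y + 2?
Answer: 256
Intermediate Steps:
t(Y) = ½ + Y/4 (t(Y) = (Y + 2)/4 = (2 + Y)/4 = ½ + Y/4)
b(d) = -8 + d
h(n) = 24*n (h(n) = (2*n)*12 = 24*n)
C = -2 (C = (-8 + 6)*(-4 + 5) = -2*1 = -2)
(-128 + h(t(-2)))*C = (-128 + 24*(½ + (¼)*(-2)))*(-2) = (-128 + 24*(½ - ½))*(-2) = (-128 + 24*0)*(-2) = (-128 + 0)*(-2) = -128*(-2) = 256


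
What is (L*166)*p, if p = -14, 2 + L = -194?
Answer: 455504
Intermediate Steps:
L = -196 (L = -2 - 194 = -196)
(L*166)*p = -196*166*(-14) = -32536*(-14) = 455504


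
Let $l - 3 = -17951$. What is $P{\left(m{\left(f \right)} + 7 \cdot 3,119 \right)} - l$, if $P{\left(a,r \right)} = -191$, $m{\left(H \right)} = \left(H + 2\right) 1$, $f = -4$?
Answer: $17757$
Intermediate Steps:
$m{\left(H \right)} = 2 + H$ ($m{\left(H \right)} = \left(2 + H\right) 1 = 2 + H$)
$l = -17948$ ($l = 3 - 17951 = -17948$)
$P{\left(m{\left(f \right)} + 7 \cdot 3,119 \right)} - l = -191 - -17948 = -191 + 17948 = 17757$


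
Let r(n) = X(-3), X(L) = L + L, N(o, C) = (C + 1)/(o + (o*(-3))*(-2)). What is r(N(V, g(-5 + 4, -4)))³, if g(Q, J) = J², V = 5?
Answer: -216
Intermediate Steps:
N(o, C) = (1 + C)/(7*o) (N(o, C) = (1 + C)/(o - 3*o*(-2)) = (1 + C)/(o + 6*o) = (1 + C)/((7*o)) = (1 + C)*(1/(7*o)) = (1 + C)/(7*o))
X(L) = 2*L
r(n) = -6 (r(n) = 2*(-3) = -6)
r(N(V, g(-5 + 4, -4)))³ = (-6)³ = -216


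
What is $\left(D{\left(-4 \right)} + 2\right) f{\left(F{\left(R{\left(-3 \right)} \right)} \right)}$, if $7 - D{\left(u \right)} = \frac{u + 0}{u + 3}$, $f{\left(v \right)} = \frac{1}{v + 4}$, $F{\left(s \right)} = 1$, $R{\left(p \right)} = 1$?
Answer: $1$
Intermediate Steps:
$f{\left(v \right)} = \frac{1}{4 + v}$
$D{\left(u \right)} = 7 - \frac{u}{3 + u}$ ($D{\left(u \right)} = 7 - \frac{u + 0}{u + 3} = 7 - \frac{u}{3 + u}$)
$\left(D{\left(-4 \right)} + 2\right) f{\left(F{\left(R{\left(-3 \right)} \right)} \right)} = \frac{\frac{3 \left(7 + 2 \left(-4\right)\right)}{3 - 4} + 2}{4 + 1} = \frac{\frac{3 \left(7 - 8\right)}{-1} + 2}{5} = \left(3 \left(-1\right) \left(-1\right) + 2\right) \frac{1}{5} = \left(3 + 2\right) \frac{1}{5} = 5 \cdot \frac{1}{5} = 1$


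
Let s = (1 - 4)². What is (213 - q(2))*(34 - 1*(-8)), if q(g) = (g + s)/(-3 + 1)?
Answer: 9177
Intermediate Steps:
s = 9 (s = (-3)² = 9)
q(g) = -9/2 - g/2 (q(g) = (g + 9)/(-3 + 1) = (9 + g)/(-2) = (9 + g)*(-½) = -9/2 - g/2)
(213 - q(2))*(34 - 1*(-8)) = (213 - (-9/2 - ½*2))*(34 - 1*(-8)) = (213 - (-9/2 - 1))*(34 + 8) = (213 - 1*(-11/2))*42 = (213 + 11/2)*42 = (437/2)*42 = 9177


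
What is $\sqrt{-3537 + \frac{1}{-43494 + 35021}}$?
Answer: $\frac{i \sqrt{253927353946}}{8473} \approx 59.473 i$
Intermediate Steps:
$\sqrt{-3537 + \frac{1}{-43494 + 35021}} = \sqrt{-3537 + \frac{1}{-8473}} = \sqrt{-3537 - \frac{1}{8473}} = \sqrt{- \frac{29969002}{8473}} = \frac{i \sqrt{253927353946}}{8473}$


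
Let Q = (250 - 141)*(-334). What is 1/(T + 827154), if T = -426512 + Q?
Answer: 1/364236 ≈ 2.7455e-6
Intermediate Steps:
Q = -36406 (Q = 109*(-334) = -36406)
T = -462918 (T = -426512 - 36406 = -462918)
1/(T + 827154) = 1/(-462918 + 827154) = 1/364236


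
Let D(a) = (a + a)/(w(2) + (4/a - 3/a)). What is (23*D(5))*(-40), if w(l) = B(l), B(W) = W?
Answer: -46000/11 ≈ -4181.8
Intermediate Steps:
w(l) = l
D(a) = 2*a/(2 + 1/a) (D(a) = (a + a)/(2 + (4/a - 3/a)) = (2*a)/(2 + 1/a) = 2*a/(2 + 1/a))
(23*D(5))*(-40) = (23*(2*5²/(1 + 2*5)))*(-40) = (23*(2*25/(1 + 10)))*(-40) = (23*(2*25/11))*(-40) = (23*(2*25*(1/11)))*(-40) = (23*(50/11))*(-40) = (1150/11)*(-40) = -46000/11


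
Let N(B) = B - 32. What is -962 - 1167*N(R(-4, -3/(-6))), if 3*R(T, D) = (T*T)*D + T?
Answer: 34826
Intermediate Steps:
R(T, D) = T/3 + D*T²/3 (R(T, D) = ((T*T)*D + T)/3 = (T²*D + T)/3 = (D*T² + T)/3 = (T + D*T²)/3 = T/3 + D*T²/3)
N(B) = -32 + B
-962 - 1167*N(R(-4, -3/(-6))) = -962 - 1167*(-32 + (⅓)*(-4)*(1 - 3/(-6)*(-4))) = -962 - 1167*(-32 + (⅓)*(-4)*(1 - 3*(-⅙)*(-4))) = -962 - 1167*(-32 + (⅓)*(-4)*(1 + (½)*(-4))) = -962 - 1167*(-32 + (⅓)*(-4)*(1 - 2)) = -962 - 1167*(-32 + (⅓)*(-4)*(-1)) = -962 - 1167*(-32 + 4/3) = -962 - 1167*(-92/3) = -962 + 35788 = 34826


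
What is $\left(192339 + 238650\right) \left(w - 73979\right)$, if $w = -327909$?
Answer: $-173209307232$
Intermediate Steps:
$\left(192339 + 238650\right) \left(w - 73979\right) = \left(192339 + 238650\right) \left(-327909 - 73979\right) = 430989 \left(-401888\right) = -173209307232$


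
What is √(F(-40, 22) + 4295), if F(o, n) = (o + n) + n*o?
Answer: √3397 ≈ 58.284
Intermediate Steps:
F(o, n) = n + o + n*o (F(o, n) = (n + o) + n*o = n + o + n*o)
√(F(-40, 22) + 4295) = √((22 - 40 + 22*(-40)) + 4295) = √((22 - 40 - 880) + 4295) = √(-898 + 4295) = √3397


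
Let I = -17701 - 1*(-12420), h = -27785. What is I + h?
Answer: -33066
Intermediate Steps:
I = -5281 (I = -17701 + 12420 = -5281)
I + h = -5281 - 27785 = -33066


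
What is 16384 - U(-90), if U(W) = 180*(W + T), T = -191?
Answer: 66964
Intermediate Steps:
U(W) = -34380 + 180*W (U(W) = 180*(W - 191) = 180*(-191 + W) = -34380 + 180*W)
16384 - U(-90) = 16384 - (-34380 + 180*(-90)) = 16384 - (-34380 - 16200) = 16384 - 1*(-50580) = 16384 + 50580 = 66964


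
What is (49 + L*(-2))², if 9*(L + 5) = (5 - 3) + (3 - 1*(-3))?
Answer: 265225/81 ≈ 3274.4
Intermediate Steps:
L = -37/9 (L = -5 + ((5 - 3) + (3 - 1*(-3)))/9 = -5 + (2 + (3 + 3))/9 = -5 + (2 + 6)/9 = -5 + (⅑)*8 = -5 + 8/9 = -37/9 ≈ -4.1111)
(49 + L*(-2))² = (49 - 37/9*(-2))² = (49 + 74/9)² = (515/9)² = 265225/81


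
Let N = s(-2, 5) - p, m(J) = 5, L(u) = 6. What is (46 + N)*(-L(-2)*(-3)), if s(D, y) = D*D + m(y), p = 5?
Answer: 900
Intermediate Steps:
s(D, y) = 5 + D² (s(D, y) = D*D + 5 = D² + 5 = 5 + D²)
N = 4 (N = (5 + (-2)²) - 1*5 = (5 + 4) - 5 = 9 - 5 = 4)
(46 + N)*(-L(-2)*(-3)) = (46 + 4)*(-1*6*(-3)) = 50*(-6*(-3)) = 50*18 = 900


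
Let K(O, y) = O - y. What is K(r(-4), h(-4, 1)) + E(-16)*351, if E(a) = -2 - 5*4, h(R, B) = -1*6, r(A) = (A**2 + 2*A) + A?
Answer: -7712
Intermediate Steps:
r(A) = A**2 + 3*A
h(R, B) = -6
E(a) = -22 (E(a) = -2 - 20 = -22)
K(r(-4), h(-4, 1)) + E(-16)*351 = (-4*(3 - 4) - 1*(-6)) - 22*351 = (-4*(-1) + 6) - 7722 = (4 + 6) - 7722 = 10 - 7722 = -7712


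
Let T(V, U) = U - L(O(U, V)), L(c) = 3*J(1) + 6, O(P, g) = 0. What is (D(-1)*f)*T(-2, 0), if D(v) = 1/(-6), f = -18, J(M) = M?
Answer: -27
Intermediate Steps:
L(c) = 9 (L(c) = 3*1 + 6 = 3 + 6 = 9)
D(v) = -1/6
T(V, U) = -9 + U (T(V, U) = U - 1*9 = U - 9 = -9 + U)
(D(-1)*f)*T(-2, 0) = (-1/6*(-18))*(-9 + 0) = 3*(-9) = -27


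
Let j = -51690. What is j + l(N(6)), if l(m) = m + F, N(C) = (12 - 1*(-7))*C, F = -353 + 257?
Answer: -51672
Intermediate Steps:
F = -96
N(C) = 19*C (N(C) = (12 + 7)*C = 19*C)
l(m) = -96 + m (l(m) = m - 96 = -96 + m)
j + l(N(6)) = -51690 + (-96 + 19*6) = -51690 + (-96 + 114) = -51690 + 18 = -51672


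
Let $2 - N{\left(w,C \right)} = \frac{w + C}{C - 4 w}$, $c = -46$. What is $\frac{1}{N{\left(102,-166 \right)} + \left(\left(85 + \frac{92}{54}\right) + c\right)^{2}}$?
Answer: $\frac{209223}{347034005} \approx 0.00060289$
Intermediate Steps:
$N{\left(w,C \right)} = 2 - \frac{C + w}{C - 4 w}$ ($N{\left(w,C \right)} = 2 - \frac{w + C}{C - 4 w} = 2 - \frac{C + w}{C - 4 w}$)
$\frac{1}{N{\left(102,-166 \right)} + \left(\left(85 + \frac{92}{54}\right) + c\right)^{2}} = \frac{1}{\frac{-166 - 918}{-166 - 408} + \left(\left(85 + \frac{92}{54}\right) - 46\right)^{2}} = \frac{1}{\frac{-166 - 918}{-166 - 408} + \left(\left(85 + 92 \cdot \frac{1}{54}\right) - 46\right)^{2}} = \frac{1}{\frac{1}{-574} \left(-1084\right) + \left(\left(85 + \frac{46}{27}\right) - 46\right)^{2}} = \frac{1}{\left(- \frac{1}{574}\right) \left(-1084\right) + \left(\frac{2341}{27} - 46\right)^{2}} = \frac{1}{\frac{542}{287} + \left(\frac{1099}{27}\right)^{2}} = \frac{1}{\frac{542}{287} + \frac{1207801}{729}} = \frac{1}{\frac{347034005}{209223}} = \frac{209223}{347034005}$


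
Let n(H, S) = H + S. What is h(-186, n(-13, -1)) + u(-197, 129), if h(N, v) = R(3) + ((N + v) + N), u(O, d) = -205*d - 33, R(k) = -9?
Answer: -26873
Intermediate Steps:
u(O, d) = -33 - 205*d
h(N, v) = -9 + v + 2*N (h(N, v) = -9 + ((N + v) + N) = -9 + (v + 2*N) = -9 + v + 2*N)
h(-186, n(-13, -1)) + u(-197, 129) = (-9 + (-13 - 1) + 2*(-186)) + (-33 - 205*129) = (-9 - 14 - 372) + (-33 - 26445) = -395 - 26478 = -26873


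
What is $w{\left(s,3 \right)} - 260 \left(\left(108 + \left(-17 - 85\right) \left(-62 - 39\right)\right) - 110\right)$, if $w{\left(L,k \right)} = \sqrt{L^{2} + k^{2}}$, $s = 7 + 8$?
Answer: $-2678000 + 3 \sqrt{26} \approx -2.678 \cdot 10^{6}$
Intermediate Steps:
$s = 15$
$w{\left(s,3 \right)} - 260 \left(\left(108 + \left(-17 - 85\right) \left(-62 - 39\right)\right) - 110\right) = \sqrt{15^{2} + 3^{2}} - 260 \left(\left(108 + \left(-17 - 85\right) \left(-62 - 39\right)\right) - 110\right) = \sqrt{225 + 9} - 260 \left(\left(108 - -10302\right) - 110\right) = \sqrt{234} - 260 \left(\left(108 + 10302\right) - 110\right) = 3 \sqrt{26} - 260 \left(10410 - 110\right) = 3 \sqrt{26} - 2678000 = -2678000 + 3 \sqrt{26}$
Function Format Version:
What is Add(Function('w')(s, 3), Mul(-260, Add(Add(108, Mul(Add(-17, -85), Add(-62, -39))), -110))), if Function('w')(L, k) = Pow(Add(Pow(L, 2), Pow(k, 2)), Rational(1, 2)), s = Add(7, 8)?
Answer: Add(-2678000, Mul(3, Pow(26, Rational(1, 2)))) ≈ -2.6780e+6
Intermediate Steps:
s = 15
Add(Function('w')(s, 3), Mul(-260, Add(Add(108, Mul(Add(-17, -85), Add(-62, -39))), -110))) = Add(Pow(Add(Pow(15, 2), Pow(3, 2)), Rational(1, 2)), Mul(-260, Add(Add(108, Mul(Add(-17, -85), Add(-62, -39))), -110))) = Add(Pow(Add(225, 9), Rational(1, 2)), Mul(-260, Add(Add(108, Mul(-102, -101)), -110))) = Add(Pow(234, Rational(1, 2)), Mul(-260, Add(Add(108, 10302), -110))) = Add(Mul(3, Pow(26, Rational(1, 2))), Mul(-260, Add(10410, -110))) = Add(Mul(3, Pow(26, Rational(1, 2))), Mul(-260, 10300)) = Add(Mul(3, Pow(26, Rational(1, 2))), -2678000) = Add(-2678000, Mul(3, Pow(26, Rational(1, 2))))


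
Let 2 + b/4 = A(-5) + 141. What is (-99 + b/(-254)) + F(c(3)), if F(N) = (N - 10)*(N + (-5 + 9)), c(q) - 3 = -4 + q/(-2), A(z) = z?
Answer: -60889/508 ≈ -119.86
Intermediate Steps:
b = 536 (b = -8 + 4*(-5 + 141) = -8 + 4*136 = -8 + 544 = 536)
c(q) = -1 - q/2 (c(q) = 3 + (-4 + q/(-2)) = 3 + (-4 + q*(-1/2)) = 3 + (-4 - q/2) = -1 - q/2)
F(N) = (-10 + N)*(4 + N) (F(N) = (-10 + N)*(N + 4) = (-10 + N)*(4 + N))
(-99 + b/(-254)) + F(c(3)) = (-99 + 536/(-254)) + (-40 + (-1 - 1/2*3)**2 - 6*(-1 - 1/2*3)) = (-99 + 536*(-1/254)) + (-40 + (-1 - 3/2)**2 - 6*(-1 - 3/2)) = (-99 - 268/127) + (-40 + (-5/2)**2 - 6*(-5/2)) = -12841/127 + (-40 + 25/4 + 15) = -12841/127 - 75/4 = -60889/508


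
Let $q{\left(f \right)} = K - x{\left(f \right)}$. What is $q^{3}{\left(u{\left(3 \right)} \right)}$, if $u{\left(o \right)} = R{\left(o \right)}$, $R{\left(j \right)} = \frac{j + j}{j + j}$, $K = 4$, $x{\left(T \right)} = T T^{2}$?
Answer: $27$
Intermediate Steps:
$x{\left(T \right)} = T^{3}$
$R{\left(j \right)} = 1$ ($R{\left(j \right)} = \frac{2 j}{2 j} = 2 j \frac{1}{2 j} = 1$)
$u{\left(o \right)} = 1$
$q{\left(f \right)} = 4 - f^{3}$
$q^{3}{\left(u{\left(3 \right)} \right)} = \left(4 - 1^{3}\right)^{3} = \left(4 - 1\right)^{3} = 3^{3} = 27$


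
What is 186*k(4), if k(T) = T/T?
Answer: 186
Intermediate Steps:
k(T) = 1
186*k(4) = 186*1 = 186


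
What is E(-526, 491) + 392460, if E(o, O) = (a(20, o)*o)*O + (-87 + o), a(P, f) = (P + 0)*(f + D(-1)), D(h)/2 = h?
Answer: 2727680807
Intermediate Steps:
D(h) = 2*h
a(P, f) = P*(-2 + f) (a(P, f) = (P + 0)*(f + 2*(-1)) = P*(f - 2) = P*(-2 + f))
E(o, O) = -87 + o + O*o*(-40 + 20*o) (E(o, O) = ((20*(-2 + o))*o)*O + (-87 + o) = ((-40 + 20*o)*o)*O + (-87 + o) = (o*(-40 + 20*o))*O + (-87 + o) = O*o*(-40 + 20*o) + (-87 + o) = -87 + o + O*o*(-40 + 20*o))
E(-526, 491) + 392460 = (-87 - 526 + 20*491*(-526)*(-2 - 526)) + 392460 = (-87 - 526 + 20*491*(-526)*(-528)) + 392460 = (-87 - 526 + 2727288960) + 392460 = 2727288347 + 392460 = 2727680807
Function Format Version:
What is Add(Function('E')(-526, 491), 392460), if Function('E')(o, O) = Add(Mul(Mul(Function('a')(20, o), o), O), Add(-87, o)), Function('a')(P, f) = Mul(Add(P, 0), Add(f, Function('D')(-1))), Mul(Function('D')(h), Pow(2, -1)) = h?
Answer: 2727680807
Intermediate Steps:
Function('D')(h) = Mul(2, h)
Function('a')(P, f) = Mul(P, Add(-2, f)) (Function('a')(P, f) = Mul(Add(P, 0), Add(f, Mul(2, -1))) = Mul(P, Add(f, -2)) = Mul(P, Add(-2, f)))
Function('E')(o, O) = Add(-87, o, Mul(O, o, Add(-40, Mul(20, o)))) (Function('E')(o, O) = Add(Mul(Mul(Mul(20, Add(-2, o)), o), O), Add(-87, o)) = Add(Mul(Mul(Add(-40, Mul(20, o)), o), O), Add(-87, o)) = Add(Mul(Mul(o, Add(-40, Mul(20, o))), O), Add(-87, o)) = Add(Mul(O, o, Add(-40, Mul(20, o))), Add(-87, o)) = Add(-87, o, Mul(O, o, Add(-40, Mul(20, o)))))
Add(Function('E')(-526, 491), 392460) = Add(Add(-87, -526, Mul(20, 491, -526, Add(-2, -526))), 392460) = Add(Add(-87, -526, Mul(20, 491, -526, -528)), 392460) = Add(Add(-87, -526, 2727288960), 392460) = Add(2727288347, 392460) = 2727680807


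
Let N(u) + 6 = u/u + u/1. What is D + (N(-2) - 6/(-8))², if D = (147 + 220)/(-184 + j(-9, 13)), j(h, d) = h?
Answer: 114753/3088 ≈ 37.161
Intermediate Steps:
N(u) = -5 + u (N(u) = -6 + (u/u + u/1) = -6 + (1 + u*1) = -6 + (1 + u) = -5 + u)
D = -367/193 (D = (147 + 220)/(-184 - 9) = 367/(-193) = 367*(-1/193) = -367/193 ≈ -1.9016)
D + (N(-2) - 6/(-8))² = -367/193 + ((-5 - 2) - 6/(-8))² = -367/193 + (-7 - 6*(-⅛))² = -367/193 + (-7 + ¾)² = -367/193 + (-25/4)² = -367/193 + 625/16 = 114753/3088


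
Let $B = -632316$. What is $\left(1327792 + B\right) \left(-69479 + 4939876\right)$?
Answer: $3387244223972$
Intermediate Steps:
$\left(1327792 + B\right) \left(-69479 + 4939876\right) = \left(1327792 - 632316\right) \left(-69479 + 4939876\right) = 695476 \cdot 4870397 = 3387244223972$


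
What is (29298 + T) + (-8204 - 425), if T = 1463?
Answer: 22132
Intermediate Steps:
(29298 + T) + (-8204 - 425) = (29298 + 1463) + (-8204 - 425) = 30761 - 8629 = 22132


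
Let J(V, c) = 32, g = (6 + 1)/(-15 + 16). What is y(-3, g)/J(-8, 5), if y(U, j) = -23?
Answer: -23/32 ≈ -0.71875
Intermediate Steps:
g = 7 (g = 7/1 = 7*1 = 7)
y(-3, g)/J(-8, 5) = -23/32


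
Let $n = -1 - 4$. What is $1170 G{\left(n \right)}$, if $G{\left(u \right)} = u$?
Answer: $-5850$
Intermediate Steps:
$n = -5$
$1170 G{\left(n \right)} = 1170 \left(-5\right) = -5850$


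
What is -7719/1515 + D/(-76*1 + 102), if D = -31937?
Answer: -16195083/13130 ≈ -1233.4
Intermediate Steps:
-7719/1515 + D/(-76*1 + 102) = -7719/1515 - 31937/(-76*1 + 102) = -7719*1/1515 - 31937/(-76 + 102) = -2573/505 - 31937/26 = -16195083/13130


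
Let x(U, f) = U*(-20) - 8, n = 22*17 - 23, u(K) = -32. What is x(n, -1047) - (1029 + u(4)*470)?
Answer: 6983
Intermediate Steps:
n = 351 (n = 374 - 23 = 351)
x(U, f) = -8 - 20*U (x(U, f) = -20*U - 8 = -8 - 20*U)
x(n, -1047) - (1029 + u(4)*470) = (-8 - 20*351) - (1029 - 32*470) = (-8 - 7020) - (1029 - 15040) = -7028 - 1*(-14011) = -7028 + 14011 = 6983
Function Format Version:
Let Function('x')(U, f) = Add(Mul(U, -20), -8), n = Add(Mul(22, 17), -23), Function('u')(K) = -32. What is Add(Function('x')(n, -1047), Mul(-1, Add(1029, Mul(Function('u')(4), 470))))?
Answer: 6983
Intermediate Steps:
n = 351 (n = Add(374, -23) = 351)
Function('x')(U, f) = Add(-8, Mul(-20, U)) (Function('x')(U, f) = Add(Mul(-20, U), -8) = Add(-8, Mul(-20, U)))
Add(Function('x')(n, -1047), Mul(-1, Add(1029, Mul(Function('u')(4), 470)))) = Add(Add(-8, Mul(-20, 351)), Mul(-1, Add(1029, Mul(-32, 470)))) = Add(Add(-8, -7020), Mul(-1, Add(1029, -15040))) = Add(-7028, Mul(-1, -14011)) = Add(-7028, 14011) = 6983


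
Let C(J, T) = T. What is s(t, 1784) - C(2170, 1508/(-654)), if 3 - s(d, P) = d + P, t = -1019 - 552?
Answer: -67916/327 ≈ -207.69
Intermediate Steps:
t = -1571
s(d, P) = 3 - P - d (s(d, P) = 3 - (d + P) = 3 - (P + d) = 3 + (-P - d) = 3 - P - d)
s(t, 1784) - C(2170, 1508/(-654)) = (3 - 1*1784 - 1*(-1571)) - 1508/(-654) = (3 - 1784 + 1571) - 1508*(-1)/654 = -210 - 1*(-754/327) = -210 + 754/327 = -67916/327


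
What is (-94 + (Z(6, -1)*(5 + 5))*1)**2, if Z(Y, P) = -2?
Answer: 12996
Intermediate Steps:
(-94 + (Z(6, -1)*(5 + 5))*1)**2 = (-94 - 2*(5 + 5)*1)**2 = (-94 - 2*10*1)**2 = (-94 - 20*1)**2 = (-94 - 20)**2 = (-114)**2 = 12996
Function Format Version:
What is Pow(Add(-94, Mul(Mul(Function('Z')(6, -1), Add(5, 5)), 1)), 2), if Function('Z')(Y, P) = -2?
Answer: 12996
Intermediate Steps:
Pow(Add(-94, Mul(Mul(Function('Z')(6, -1), Add(5, 5)), 1)), 2) = Pow(Add(-94, Mul(Mul(-2, Add(5, 5)), 1)), 2) = Pow(Add(-94, Mul(Mul(-2, 10), 1)), 2) = Pow(Add(-94, Mul(-20, 1)), 2) = Pow(Add(-94, -20), 2) = Pow(-114, 2) = 12996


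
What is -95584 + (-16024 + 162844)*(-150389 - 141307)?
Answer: -42826902304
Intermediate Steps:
-95584 + (-16024 + 162844)*(-150389 - 141307) = -95584 + 146820*(-291696) = -95584 - 42826806720 = -42826902304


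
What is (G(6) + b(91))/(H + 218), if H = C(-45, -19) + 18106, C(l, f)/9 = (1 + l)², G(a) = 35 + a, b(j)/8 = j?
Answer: 769/35748 ≈ 0.021512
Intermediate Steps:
b(j) = 8*j
C(l, f) = 9*(1 + l)²
H = 35530 (H = 9*(1 - 45)² + 18106 = 9*(-44)² + 18106 = 9*1936 + 18106 = 17424 + 18106 = 35530)
(G(6) + b(91))/(H + 218) = ((35 + 6) + 8*91)/(35530 + 218) = (41 + 728)/35748 = 769*(1/35748) = 769/35748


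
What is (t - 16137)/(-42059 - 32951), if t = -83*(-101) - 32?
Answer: 3893/37505 ≈ 0.10380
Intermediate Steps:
t = 8351 (t = 8383 - 32 = 8351)
(t - 16137)/(-42059 - 32951) = (8351 - 16137)/(-42059 - 32951) = -7786/(-75010) = -7786*(-1/75010) = 3893/37505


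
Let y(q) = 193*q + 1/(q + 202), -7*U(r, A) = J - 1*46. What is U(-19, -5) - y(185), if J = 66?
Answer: -96732592/2709 ≈ -35708.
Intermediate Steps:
U(r, A) = -20/7 (U(r, A) = -(66 - 1*46)/7 = -(66 - 46)/7 = -1/7*20 = -20/7)
y(q) = 1/(202 + q) + 193*q (y(q) = 193*q + 1/(202 + q) = 1/(202 + q) + 193*q)
U(-19, -5) - y(185) = -20/7 - (1 + 193*185**2 + 38986*185)/(202 + 185) = -20/7 - (1 + 193*34225 + 7212410)/387 = -20/7 - (1 + 6605425 + 7212410)/387 = -20/7 - 13817836/387 = -96732592/2709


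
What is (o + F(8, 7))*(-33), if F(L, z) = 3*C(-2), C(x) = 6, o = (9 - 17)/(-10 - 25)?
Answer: -21054/35 ≈ -601.54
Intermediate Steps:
o = 8/35 (o = -8/(-35) = -8*(-1/35) = 8/35 ≈ 0.22857)
F(L, z) = 18 (F(L, z) = 3*6 = 18)
(o + F(8, 7))*(-33) = (8/35 + 18)*(-33) = (638/35)*(-33) = -21054/35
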